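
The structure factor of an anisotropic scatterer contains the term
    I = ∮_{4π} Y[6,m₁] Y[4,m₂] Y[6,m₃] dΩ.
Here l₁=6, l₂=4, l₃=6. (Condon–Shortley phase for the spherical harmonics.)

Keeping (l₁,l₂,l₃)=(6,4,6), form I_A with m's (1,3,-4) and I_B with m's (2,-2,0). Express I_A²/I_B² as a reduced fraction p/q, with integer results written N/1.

250/121

l's match ⇒ only the (l;m) 3-j factors differ between A and B.
A: triangle coeff Δ(6,4,6) = 1/15315300; Σ_t [3,4]: t=3:−1/207360 t=4:+1/725760 = -1/290304; (3j)²=125/7293 [(6 4 6; 1 3 -4)], sign=-1
B: triangle coeff Δ(6,4,6) = 1/15315300; Σ_t [0,2]: t=0:+1/55296 t=1:−1/25920 t=2:+1/138240 = -11/829440; (3j)²=11/1326 [(6 4 6; 2 -2 0)], sign=-1
I_A²/I_B² = (125/7293)/(11/1326) = 250/121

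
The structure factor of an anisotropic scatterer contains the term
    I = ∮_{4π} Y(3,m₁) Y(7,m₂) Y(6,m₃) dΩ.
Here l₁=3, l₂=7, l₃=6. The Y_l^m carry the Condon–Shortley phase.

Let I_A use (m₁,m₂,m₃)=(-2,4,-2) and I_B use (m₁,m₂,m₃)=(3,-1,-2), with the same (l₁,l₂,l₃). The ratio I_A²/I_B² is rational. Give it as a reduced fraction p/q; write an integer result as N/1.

11/98

l's match ⇒ only the (l;m) 3-j factors differ between A and B.
A: triangle coeff Δ(3,7,6) = 1/2042040; Σ_t [3,4]: t=3:−1/967680 t=4:+1/725760 = 1/2903040; (3j)²=5/3094 [(3 7 6; -2 4 -2)], sign=+1
B: triangle coeff Δ(3,7,6) = 1/2042040; Σ_t [0,0]: t=0:+1/829440 = 1/829440; (3j)²=35/2431 [(3 7 6; 3 -1 -2)], sign=+1
I_A²/I_B² = (5/3094)/(35/2431) = 11/98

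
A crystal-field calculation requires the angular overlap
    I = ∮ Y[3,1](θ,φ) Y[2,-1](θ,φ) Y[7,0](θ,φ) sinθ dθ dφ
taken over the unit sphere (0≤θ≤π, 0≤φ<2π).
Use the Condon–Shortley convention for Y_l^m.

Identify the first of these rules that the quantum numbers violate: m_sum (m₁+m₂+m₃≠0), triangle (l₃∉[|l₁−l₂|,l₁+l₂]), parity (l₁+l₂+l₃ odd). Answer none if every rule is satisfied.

triangle

m₁+m₂+m₃ = 1 − 1 + 0 = 0  ✓
triangle: |3−2|=1 ≤ l₃=7 ≤ 3+2=5  ✗
parity: l₁+l₂+l₃ = 12 is even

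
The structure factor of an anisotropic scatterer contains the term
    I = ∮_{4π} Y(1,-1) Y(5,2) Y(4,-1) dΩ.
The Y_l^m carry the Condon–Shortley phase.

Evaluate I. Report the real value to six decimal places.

0.225034

m-sum 0 ✓  L=10 even ✓  4≤4≤6 ✓
Π(2lᵢ+1) = 3×11×9 = 297
triangle coeff Δ(1,5,4) = 1/495
Σ_t [1,1]: t=1:−1/576 = -1/576
(3j)²=5/99 [(1 5 4; 0 0 0)], sign=-1
Σ_t [2,2]: t=2:+1/1440 = 1/1440
(3j)²=7/165 [(1 5 4; -1 2 -1)], sign=-1
⇒ 4πI² = 7/11
I = (+1)√(7/11/(4π)) = 0.22503380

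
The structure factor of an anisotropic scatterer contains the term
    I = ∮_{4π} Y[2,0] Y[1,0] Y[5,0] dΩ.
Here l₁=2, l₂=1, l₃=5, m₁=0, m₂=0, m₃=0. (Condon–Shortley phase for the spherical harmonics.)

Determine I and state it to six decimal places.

0.000000

l₃=5 ∉ [1,3] — triangle fails ⇒ I = 0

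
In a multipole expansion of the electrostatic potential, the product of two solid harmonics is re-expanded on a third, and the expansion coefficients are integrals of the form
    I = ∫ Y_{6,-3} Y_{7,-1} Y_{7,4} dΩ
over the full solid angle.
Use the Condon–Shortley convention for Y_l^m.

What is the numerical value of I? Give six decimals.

-0.108019

m-sum 0 ✓  L=20 even ✓  1≤7≤13 ✓
Π(2lᵢ+1) = 13×15×15 = 2925
triangle coeff Δ(6,7,7) = 1/2444321880
Σ_t [0,6]: t=0:+1/2612736000 t=1:−1/20736000 t=2:+1/1658880 t=3:−1/746496 t=4:+1/1658880 t=5:−1/20736000 t=6:+1/2612736000 = -1/4354560
(3j)²=1000/138567 [(6 7 7; 0 0 0)], sign=+1
Σ_t [3,6]: t=3:−1/18662400 t=4:+1/8294400 t=5:−1/29030400 t=6:+1/1045094400 = 1/29859840
(3j)²=175/25194 [(6 7 7; -3 -1 4)], sign=-1
⇒ 4πI² = 2187500/14919047
I = (-1)√(2187500/14919047/(4π)) = -0.10801860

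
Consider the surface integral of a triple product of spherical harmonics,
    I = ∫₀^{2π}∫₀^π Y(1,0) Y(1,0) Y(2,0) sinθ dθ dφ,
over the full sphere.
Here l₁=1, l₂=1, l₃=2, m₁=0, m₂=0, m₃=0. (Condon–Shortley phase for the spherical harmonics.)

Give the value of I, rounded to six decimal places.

0.252313

m-sum 0 ✓  L=4 even ✓  0≤2≤2 ✓
Π(2lᵢ+1) = 3×3×5 = 45
triangle coeff Δ(1,1,2) = 1/30
Σ_t [0,0]: t=0:+1/1 = 1/1
(3j)²=2/15 [(1 1 2; 0 0 0)], sign=+1
(m-triple is (0,0,0) — same symbol as above.)
⇒ 4πI² = 4/5
I = (+1)√(4/5/(4π)) = 0.25231325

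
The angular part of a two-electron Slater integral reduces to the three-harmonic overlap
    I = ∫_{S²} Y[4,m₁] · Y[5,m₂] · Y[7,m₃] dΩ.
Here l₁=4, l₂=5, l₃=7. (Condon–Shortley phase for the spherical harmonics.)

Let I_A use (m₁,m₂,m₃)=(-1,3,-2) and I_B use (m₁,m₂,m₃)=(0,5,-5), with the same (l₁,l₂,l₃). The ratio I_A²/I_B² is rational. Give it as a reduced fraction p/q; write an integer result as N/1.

Same 4,5,7: normalisation and zero-m 3j drop out of the ratio.
A: Δ: 2! 6! 8! / 17! → 1/6126120; sum: t=0:+1/9676800 t=1:−1/241920 t=2:+1/103680 = 163/29030400; 3j²(4 5 7; -1 3 -2) = Δ·Π!·Σ² = 26569/2042040  (sign -1)
B: Δ: 2! 6! 8! / 17! → 1/6126120; sum: t=2:+1/3870720 = 1/3870720; 3j²(4 5 7; 0 5 -5) = Δ·Π!·Σ² = 135/6188  (sign +1)
I_A²/I_B² = (26569/2042040)/(135/6188) = 26569/44550

26569/44550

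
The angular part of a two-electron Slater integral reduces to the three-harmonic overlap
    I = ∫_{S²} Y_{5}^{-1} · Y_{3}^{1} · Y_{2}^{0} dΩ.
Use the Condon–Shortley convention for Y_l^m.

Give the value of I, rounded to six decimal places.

m-sum 0 ✓  L=10 even ✓  2≤2≤8 ✓
Π(2lᵢ+1) = 11×7×5 = 385
triangle coeff Δ(5,3,2) = 1/2310
Σ_t [3,3]: t=3:−1/144 = -1/144
(3j)²=10/231 [(5 3 2; 0 0 0)], sign=-1
Σ_t [4,4]: t=4:+1/192 = 1/192
(3j)²=3/77 [(5 3 2; -1 1 0)], sign=+1
⇒ 4πI² = 50/77
I = (-1)√(50/77/(4π)) = -0.22731846

-0.227318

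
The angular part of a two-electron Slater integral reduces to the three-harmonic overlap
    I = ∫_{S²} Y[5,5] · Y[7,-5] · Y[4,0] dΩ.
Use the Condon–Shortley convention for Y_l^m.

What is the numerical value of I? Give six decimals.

m-sum 0 ✓  L=16 even ✓  2≤4≤12 ✓
Π(2lᵢ+1) = 11×15×9 = 1485
triangle coeff Δ(5,7,4) = 1/6126120
Σ_t [3,5]: t=3:−1/69120 t=4:+1/20736 t=5:−1/69120 = 1/51840
(3j)²=280/21879 [(5 7 4; 0 0 0)], sign=+1
Σ_t [0,0]: t=0:+1/3870720 = 1/3870720
(3j)²=135/6188 [(5 7 4; 5 -5 0)], sign=+1
⇒ 4πI² = 20250/48841
I = (+1)√(20250/48841/(4π)) = 0.18164160

0.181642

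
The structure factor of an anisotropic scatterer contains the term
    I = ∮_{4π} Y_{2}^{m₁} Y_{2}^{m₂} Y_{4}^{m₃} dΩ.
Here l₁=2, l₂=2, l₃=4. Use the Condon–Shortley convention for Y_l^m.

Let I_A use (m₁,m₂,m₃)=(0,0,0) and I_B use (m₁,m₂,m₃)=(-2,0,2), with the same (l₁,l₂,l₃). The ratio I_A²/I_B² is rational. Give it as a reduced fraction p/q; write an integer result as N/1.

Shared (l₁,l₂,l₃)=(2,2,4): N and (l;000)² cancel in I_A²/I_B².
A: Δ = 0!·4!·4!/9! = 1/630; Racah Σ t=0..0: t=0:+1/16 = 1/16; ⇒ 3j(2 2 4; 0 0 0)² = 2/35, sgn +1
B: Δ = 0!·4!·4!/9! = 1/630; Racah Σ t=0..0: t=0:+1/96 = 1/96; ⇒ 3j(2 2 4; -2 0 2)² = 1/42, sgn +1
I_A²/I_B² = (2/35)/(1/42) = 12/5

12/5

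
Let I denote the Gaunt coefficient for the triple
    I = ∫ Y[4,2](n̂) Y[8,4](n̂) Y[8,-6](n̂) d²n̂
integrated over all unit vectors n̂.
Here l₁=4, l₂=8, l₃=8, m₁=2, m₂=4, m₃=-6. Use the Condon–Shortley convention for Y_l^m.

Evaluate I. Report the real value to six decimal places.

0.126586

Rules hold: Σm=0, L=20 even, 4≤8≤12.
N = 9·17·17 = 2601
Δ = 4!·4!·12!/21! = 1/185175900
Racah Σ t=0..4: t=0:+1/557383680 t=1:−1/21772800 t=2:+1/8294400 t=3:−1/21772800 t=4:+1/557383680 = 1/30965760
⇒ 3j(4 8 8; 0 0 0)² = 36/4199, sgn +1
Racah Σ t=0..2: t=0:+1/45984153600 t=1:−1/1437004800 t=2:+1/696729600 = 1/1313832960
⇒ 3j(4 8 8; 2 4 -6)² = 35/3876, sgn +1
4πI² = N·(3j₀)²·(3jₘ)² = 945/4693
I = +1·√(0.201364/4π) = 0.12658601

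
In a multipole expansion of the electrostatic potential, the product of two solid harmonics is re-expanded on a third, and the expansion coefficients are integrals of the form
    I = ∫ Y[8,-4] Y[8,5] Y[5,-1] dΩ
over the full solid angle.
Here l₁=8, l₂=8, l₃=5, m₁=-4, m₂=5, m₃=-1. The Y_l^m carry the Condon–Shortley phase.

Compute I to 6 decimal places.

L=21 odd ⇒ parity kills the (l;000) factor ⇒ I = 0

0.000000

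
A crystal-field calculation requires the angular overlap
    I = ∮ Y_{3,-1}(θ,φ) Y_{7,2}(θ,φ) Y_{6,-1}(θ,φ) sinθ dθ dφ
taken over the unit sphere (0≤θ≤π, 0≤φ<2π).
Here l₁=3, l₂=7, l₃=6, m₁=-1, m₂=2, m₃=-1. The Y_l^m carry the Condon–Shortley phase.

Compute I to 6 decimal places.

0.123918

Rules hold: Σm=0, L=16 even, 4≤6≤10.
N = 7·15·13 = 1365
Δ = 4!·2!·10!/17! = 1/2042040
Racah Σ t=1..3: t=1:−1/207360 t=2:+1/57600 t=3:−1/207360 = 1/129600
⇒ 3j(3 7 6; 0 0 0)² = 168/12155, sgn +1
Racah Σ t=2..4: t=2:+1/241920 t=3:−1/103680 t=4:+1/691200 = -59/14515200
⇒ 3j(3 7 6; -1 2 -1)² = 3481/340340, sgn +1
4πI² = N·(3j₀)²·(3jₘ)² = 438606/2272985
I = +1·√(0.192965/4π) = 0.12391791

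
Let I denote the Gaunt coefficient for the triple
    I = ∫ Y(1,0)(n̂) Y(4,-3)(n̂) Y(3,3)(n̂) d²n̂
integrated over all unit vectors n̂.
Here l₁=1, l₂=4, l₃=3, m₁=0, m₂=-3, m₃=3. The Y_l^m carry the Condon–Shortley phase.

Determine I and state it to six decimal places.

Rules hold: Σm=0, L=8 even, 3≤3≤5.
N = 3·9·7 = 189
Δ = 2!·0!·6!/9! = 1/252
Racah Σ t=1..1: t=1:−1/36 = -1/36
⇒ 3j(1 4 3; 0 0 0)² = 4/63, sgn +1
Racah Σ t=1..1: t=1:−1/720 = -1/720
⇒ 3j(1 4 3; 0 -3 3)² = 1/36, sgn -1
4πI² = N·(3j₀)²·(3jₘ)² = 1/3
I = -1·√(0.333333/4π) = -0.16286750

-0.162868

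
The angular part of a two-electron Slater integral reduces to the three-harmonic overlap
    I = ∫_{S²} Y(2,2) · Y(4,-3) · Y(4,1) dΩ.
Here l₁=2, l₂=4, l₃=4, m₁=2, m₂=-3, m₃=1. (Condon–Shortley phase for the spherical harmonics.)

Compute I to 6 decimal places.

Checks pass: Σm=0; 10 even; l₃=4∈[2,6].
(2·2+1)(2·4+1)(2·4+1) = 405
Δ: 2! 2! 6! / 11! → 1/13860
sum: t=0:+1/192 t=1:−1/36 t=2:+1/192 = -5/288
3j²(2 4 4; 0 0 0) = Δ·Π!·Σ² = 20/693  (sign -1)
sum: t=0:+1/480 = 1/480
3j²(2 4 4; 2 -3 1) = Δ·Π!·Σ² = 3/110  (sign -1)
combine: 4πI² = 405·20/693·3/110 = 270/847
take √, sign +1: I = 0.15927046

0.159270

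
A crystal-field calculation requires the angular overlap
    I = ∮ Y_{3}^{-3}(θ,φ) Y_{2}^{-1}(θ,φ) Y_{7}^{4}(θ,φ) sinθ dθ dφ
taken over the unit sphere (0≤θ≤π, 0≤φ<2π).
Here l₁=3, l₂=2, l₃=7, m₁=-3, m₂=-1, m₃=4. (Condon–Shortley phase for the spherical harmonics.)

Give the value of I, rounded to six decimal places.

0.000000

triangle: need 1≤l₃≤5, have 7; I=0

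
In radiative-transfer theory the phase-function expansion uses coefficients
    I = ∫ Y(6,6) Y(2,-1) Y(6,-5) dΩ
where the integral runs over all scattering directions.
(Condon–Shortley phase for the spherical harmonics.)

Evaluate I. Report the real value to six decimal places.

m-sum 0 ✓  L=14 even ✓  4≤6≤8 ✓
Π(2lᵢ+1) = 13×5×13 = 845
triangle coeff Δ(6,2,6) = 1/90090
Σ_t [0,2]: t=0:+1/69120 t=1:−1/14400 t=2:+1/69120 = -7/172800
(3j)²=14/715 [(6 2 6; 0 0 0)], sign=-1
Σ_t [0,0]: t=0:+1/7257600 = 1/7257600
(3j)²=11/455 [(6 2 6; 6 -1 -5)], sign=-1
⇒ 4πI² = 2/5
I = (+1)√(2/5/(4π)) = 0.17841241

0.178412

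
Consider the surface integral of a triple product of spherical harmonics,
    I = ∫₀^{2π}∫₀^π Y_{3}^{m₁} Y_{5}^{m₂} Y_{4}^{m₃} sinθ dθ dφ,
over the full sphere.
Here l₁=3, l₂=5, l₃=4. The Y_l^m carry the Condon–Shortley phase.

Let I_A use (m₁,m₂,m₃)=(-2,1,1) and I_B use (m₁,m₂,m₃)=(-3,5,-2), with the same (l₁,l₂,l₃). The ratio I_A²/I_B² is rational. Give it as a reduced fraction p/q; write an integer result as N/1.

Shared (l₁,l₂,l₃)=(3,5,4): N and (l;000)² cancel in I_A²/I_B².
A: Δ = 4!·2!·6!/13! = 1/180180; Racah Σ t=3..4: t=3:−1/432 t=4:+1/1152 = -5/3456; ⇒ 3j(3 5 4; -2 1 1)² = 625/36036, sgn +1
B: Δ = 4!·2!·6!/13! = 1/180180; Racah Σ t=4..4: t=4:+1/34560 = 1/34560; ⇒ 3j(3 5 4; -3 5 -2)² = 5/286, sgn +1
I_A²/I_B² = (625/36036)/(5/286) = 125/126

125/126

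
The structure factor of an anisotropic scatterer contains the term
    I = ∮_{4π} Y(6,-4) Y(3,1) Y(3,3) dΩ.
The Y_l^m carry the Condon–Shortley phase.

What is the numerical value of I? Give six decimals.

0.171787

m-sum 0 ✓  L=12 even ✓  3≤3≤9 ✓
Π(2lᵢ+1) = 13×7×7 = 637
triangle coeff Δ(6,3,3) = 1/12012
Σ_t [3,3]: t=3:−1/1296 = -1/1296
(3j)²=100/3003 [(6 3 3; 0 0 0)], sign=+1
Σ_t [4,4]: t=4:+1/34560 = 1/34560
(3j)²=5/286 [(6 3 3; -4 1 3)], sign=+1
⇒ 4πI² = 1750/4719
I = (+1)√(1750/4719/(4π)) = 0.17178653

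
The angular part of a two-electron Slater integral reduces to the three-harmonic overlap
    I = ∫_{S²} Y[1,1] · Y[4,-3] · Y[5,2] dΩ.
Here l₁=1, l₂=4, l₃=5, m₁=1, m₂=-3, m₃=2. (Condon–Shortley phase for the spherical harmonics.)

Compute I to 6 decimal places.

m-sum 0 ✓  L=10 even ✓  3≤5≤5 ✓
Π(2lᵢ+1) = 3×9×11 = 297
triangle coeff Δ(1,4,5) = 1/495
Σ_t [0,0]: t=0:+1/576 = 1/576
(3j)²=5/99 [(1 4 5; 0 0 0)], sign=-1
Σ_t [0,0]: t=0:+1/10080 = 1/10080
(3j)²=1/165 [(1 4 5; 1 -3 2)], sign=-1
⇒ 4πI² = 1/11
I = (+1)√(1/11/(4π)) = 0.08505478

0.085055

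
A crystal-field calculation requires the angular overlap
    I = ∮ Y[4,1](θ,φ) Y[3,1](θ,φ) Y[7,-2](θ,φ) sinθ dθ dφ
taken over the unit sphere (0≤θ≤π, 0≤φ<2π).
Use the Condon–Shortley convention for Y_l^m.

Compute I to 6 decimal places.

0.239176

Rules hold: Σm=0, L=14 even, 1≤7≤7.
N = 9·7·15 = 945
Δ = 0!·8!·6!/15! = 1/45045
Racah Σ t=0..0: t=0:+1/20736 = 1/20736
⇒ 3j(4 3 7; 0 0 0)² = 35/1287, sgn -1
Racah Σ t=0..0: t=0:+1/34560 = 1/34560
⇒ 3j(4 3 7; 1 1 -2)² = 4/143, sgn -1
4πI² = N·(3j₀)²·(3jₘ)² = 14700/20449
I = +1·√(0.718862/4π) = 0.23917605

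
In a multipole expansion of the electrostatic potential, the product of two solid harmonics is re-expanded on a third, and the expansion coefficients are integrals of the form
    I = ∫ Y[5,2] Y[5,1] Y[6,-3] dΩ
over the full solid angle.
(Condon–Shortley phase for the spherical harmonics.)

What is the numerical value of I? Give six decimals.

m-sum 0 ✓  L=16 even ✓  0≤6≤10 ✓
Π(2lᵢ+1) = 11×11×13 = 1573
triangle coeff Δ(5,5,6) = 1/28588560
Σ_t [0,4]: t=0:+1/345600 t=1:−1/13824 t=2:+1/5184 t=3:−1/13824 t=4:+1/345600 = 7/129600
(3j)²=80/7293 [(5 5 6; 0 0 0)], sign=+1
Σ_t [0,3]: t=0:+1/622080 t=1:−1/34560 t=2:+1/23040 t=3:−1/155520 = 1/103680
(3j)²=9/2431 [(5 5 6; 2 1 -3)], sign=-1
⇒ 4πI² = 240/3757
I = (-1)√(240/3757/(4π)) = -0.07129845

-0.071298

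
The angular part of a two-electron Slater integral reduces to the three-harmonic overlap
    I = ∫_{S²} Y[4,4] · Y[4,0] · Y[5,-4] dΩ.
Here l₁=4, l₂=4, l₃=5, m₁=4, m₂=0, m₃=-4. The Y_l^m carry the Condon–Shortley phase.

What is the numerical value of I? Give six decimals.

l₁+l₂+l₃=13 is odd: 3j(l;000)=0 ⇒ I=0

0.000000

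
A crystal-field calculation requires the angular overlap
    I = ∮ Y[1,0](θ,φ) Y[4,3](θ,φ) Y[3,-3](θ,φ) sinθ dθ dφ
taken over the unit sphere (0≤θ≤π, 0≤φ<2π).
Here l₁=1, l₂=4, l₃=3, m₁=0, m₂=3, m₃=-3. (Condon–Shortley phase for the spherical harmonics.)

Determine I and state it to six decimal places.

Checks pass: Σm=0; 8 even; l₃=3∈[3,5].
(2·1+1)(2·4+1)(2·3+1) = 189
Δ: 2! 0! 6! / 9! → 1/252
sum: t=1:−1/36 = -1/36
3j²(1 4 3; 0 0 0) = Δ·Π!·Σ² = 4/63  (sign +1)
sum: t=1:−1/720 = -1/720
3j²(1 4 3; 0 3 -3) = Δ·Π!·Σ² = 1/36  (sign -1)
combine: 4πI² = 189·4/63·1/36 = 1/3
take √, sign -1: I = -0.16286750

-0.162868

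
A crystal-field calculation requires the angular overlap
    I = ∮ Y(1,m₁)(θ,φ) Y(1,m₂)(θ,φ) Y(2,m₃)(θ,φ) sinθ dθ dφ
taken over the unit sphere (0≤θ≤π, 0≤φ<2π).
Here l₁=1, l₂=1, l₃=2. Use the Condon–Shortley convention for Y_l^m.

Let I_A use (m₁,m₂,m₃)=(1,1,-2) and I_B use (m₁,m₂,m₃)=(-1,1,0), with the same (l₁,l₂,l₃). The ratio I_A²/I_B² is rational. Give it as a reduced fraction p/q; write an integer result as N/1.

6/1

l's match ⇒ only the (l;m) 3-j factors differ between A and B.
A: triangle coeff Δ(1,1,2) = 1/30; Σ_t [0,0]: t=0:+1/4 = 1/4; (3j)²=1/5 [(1 1 2; 1 1 -2)], sign=+1
B: triangle coeff Δ(1,1,2) = 1/30; Σ_t [0,0]: t=0:+1/4 = 1/4; (3j)²=1/30 [(1 1 2; -1 1 0)], sign=+1
I_A²/I_B² = (1/5)/(1/30) = 6/1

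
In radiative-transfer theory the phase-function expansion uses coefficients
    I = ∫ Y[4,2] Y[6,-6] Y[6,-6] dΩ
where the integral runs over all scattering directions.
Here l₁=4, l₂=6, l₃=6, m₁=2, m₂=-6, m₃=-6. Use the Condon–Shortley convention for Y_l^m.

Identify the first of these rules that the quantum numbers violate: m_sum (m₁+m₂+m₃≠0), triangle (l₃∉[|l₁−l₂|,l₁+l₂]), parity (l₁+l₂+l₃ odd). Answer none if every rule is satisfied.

m_sum

Σmᵢ = -10  ✗
l₃∈[|l₁−l₂|,l₁+l₂]=[2,10], have l₃=6
Σlᵢ = 16 ⇒ even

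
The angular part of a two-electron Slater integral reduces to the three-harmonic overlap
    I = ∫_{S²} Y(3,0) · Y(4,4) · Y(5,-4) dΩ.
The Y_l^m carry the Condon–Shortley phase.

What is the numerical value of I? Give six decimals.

m-sum 0 ✓  L=12 even ✓  1≤5≤7 ✓
Π(2lᵢ+1) = 7×9×11 = 693
triangle coeff Δ(3,4,5) = 1/180180
Σ_t [0,2]: t=0:+1/576 t=1:−1/144 t=2:+1/576 = -1/288
(3j)²=20/1001 [(3 4 5; 0 0 0)], sign=+1
Σ_t [2,2]: t=2:+1/8640 = 1/8640
(3j)²=28/715 [(3 4 5; 0 4 -4)], sign=-1
⇒ 4πI² = 1008/1859
I = (-1)√(1008/1859/(4π)) = -0.20772350

-0.207724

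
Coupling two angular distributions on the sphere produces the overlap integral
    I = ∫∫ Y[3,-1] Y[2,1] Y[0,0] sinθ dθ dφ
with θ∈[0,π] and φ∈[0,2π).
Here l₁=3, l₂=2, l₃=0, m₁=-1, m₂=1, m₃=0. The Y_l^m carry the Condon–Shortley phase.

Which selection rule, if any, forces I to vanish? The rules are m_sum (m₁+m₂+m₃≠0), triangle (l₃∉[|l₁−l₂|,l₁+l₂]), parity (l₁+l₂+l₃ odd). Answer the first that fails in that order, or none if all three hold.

Σmᵢ = 0  ✓
l₃∈[|l₁−l₂|,l₁+l₂]=[1,5], have l₃=0  ✗
Σlᵢ = 5 ⇒ odd

triangle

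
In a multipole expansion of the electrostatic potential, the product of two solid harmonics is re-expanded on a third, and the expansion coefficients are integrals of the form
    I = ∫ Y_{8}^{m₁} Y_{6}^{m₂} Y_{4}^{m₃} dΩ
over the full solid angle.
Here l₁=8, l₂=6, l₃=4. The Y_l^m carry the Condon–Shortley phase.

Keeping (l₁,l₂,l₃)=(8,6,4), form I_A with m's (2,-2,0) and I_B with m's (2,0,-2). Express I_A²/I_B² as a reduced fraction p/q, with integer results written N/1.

4225/672

Same 8,6,4: normalisation and zero-m 3j drop out of the ratio.
A: Δ: 10! 6! 2! / 19! → 1/23279256; sum: t=2:+1/7741440 t=3:−1/1088640 t=4:+1/1658880 = -13/69672960; 3j²(8 6 4; 2 -2 0) = Δ·Π!·Σ² = 325/149226  (sign -1)
B: Δ: 10! 6! 2! / 19! → 1/23279256; sum: t=4:+1/1658880 t=5:−1/1728000 t=6:+1/24883200 = 1/15552000; 3j²(8 6 4; 2 0 -2) = Δ·Π!·Σ² = 16/46189  (sign +1)
I_A²/I_B² = (325/149226)/(16/46189) = 4225/672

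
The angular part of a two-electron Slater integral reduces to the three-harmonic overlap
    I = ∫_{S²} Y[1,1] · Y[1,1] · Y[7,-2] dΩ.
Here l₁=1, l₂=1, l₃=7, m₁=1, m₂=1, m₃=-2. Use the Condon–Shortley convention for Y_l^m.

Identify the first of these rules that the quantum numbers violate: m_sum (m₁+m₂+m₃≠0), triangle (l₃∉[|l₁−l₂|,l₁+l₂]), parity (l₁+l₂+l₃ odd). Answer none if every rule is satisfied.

m₁+m₂+m₃ = 1 + 1 − 2 = 0  ✓
triangle: |1−1|=0 ≤ l₃=7 ≤ 1+1=2  ✗
parity: l₁+l₂+l₃ = 9 is odd

triangle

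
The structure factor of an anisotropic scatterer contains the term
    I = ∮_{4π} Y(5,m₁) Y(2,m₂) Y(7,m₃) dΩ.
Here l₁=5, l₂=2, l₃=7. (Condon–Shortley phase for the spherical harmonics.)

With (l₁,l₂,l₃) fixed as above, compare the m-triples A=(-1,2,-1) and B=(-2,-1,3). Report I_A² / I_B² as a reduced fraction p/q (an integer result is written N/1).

7/48

Shared (l₁,l₂,l₃)=(5,2,7): N and (l;000)² cancel in I_A²/I_B².
A: Δ = 0!·10!·4!/15! = 1/15015; Racah Σ t=0..0: t=0:+1/414720 = 1/414720; ⇒ 3j(5 2 7; -1 2 -1)² = 2/429, sgn +1
B: Δ = 0!·10!·4!/15! = 1/15015; Racah Σ t=0..0: t=0:+1/181440 = 1/181440; ⇒ 3j(5 2 7; -2 -1 3)² = 32/1001, sgn +1
I_A²/I_B² = (2/429)/(32/1001) = 7/48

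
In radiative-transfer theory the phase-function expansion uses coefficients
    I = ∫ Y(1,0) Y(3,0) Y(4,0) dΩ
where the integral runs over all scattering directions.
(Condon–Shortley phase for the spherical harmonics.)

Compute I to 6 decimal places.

m-sum 0 ✓  L=8 even ✓  2≤4≤4 ✓
Π(2lᵢ+1) = 3×7×9 = 189
triangle coeff Δ(1,3,4) = 1/252
Σ_t [0,0]: t=0:+1/36 = 1/36
(3j)²=4/63 [(1 3 4; 0 0 0)], sign=+1
(m-triple is (0,0,0) — same symbol as above.)
⇒ 4πI² = 16/21
I = (+1)√(16/21/(4π)) = 0.24623252

0.246233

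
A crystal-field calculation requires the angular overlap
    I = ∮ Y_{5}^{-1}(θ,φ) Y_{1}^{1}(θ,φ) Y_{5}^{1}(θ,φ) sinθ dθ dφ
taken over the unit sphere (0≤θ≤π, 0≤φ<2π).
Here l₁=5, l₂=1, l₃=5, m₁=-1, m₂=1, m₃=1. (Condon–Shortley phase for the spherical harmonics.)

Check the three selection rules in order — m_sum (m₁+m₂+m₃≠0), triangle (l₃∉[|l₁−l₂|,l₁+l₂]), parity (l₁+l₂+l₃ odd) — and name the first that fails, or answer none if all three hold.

m_sum

Σmᵢ = 1  ✗
l₃∈[|l₁−l₂|,l₁+l₂]=[4,6], have l₃=5
Σlᵢ = 11 ⇒ odd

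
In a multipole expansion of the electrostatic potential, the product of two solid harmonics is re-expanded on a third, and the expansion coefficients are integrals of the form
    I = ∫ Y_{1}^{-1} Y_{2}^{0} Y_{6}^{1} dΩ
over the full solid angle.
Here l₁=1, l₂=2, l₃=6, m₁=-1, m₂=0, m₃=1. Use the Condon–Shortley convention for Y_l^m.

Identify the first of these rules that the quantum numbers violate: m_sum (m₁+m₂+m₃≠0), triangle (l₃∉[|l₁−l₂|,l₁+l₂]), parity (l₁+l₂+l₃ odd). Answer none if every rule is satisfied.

Σmᵢ = 0  ✓
l₃∈[|l₁−l₂|,l₁+l₂]=[1,3], have l₃=6  ✗
Σlᵢ = 9 ⇒ odd

triangle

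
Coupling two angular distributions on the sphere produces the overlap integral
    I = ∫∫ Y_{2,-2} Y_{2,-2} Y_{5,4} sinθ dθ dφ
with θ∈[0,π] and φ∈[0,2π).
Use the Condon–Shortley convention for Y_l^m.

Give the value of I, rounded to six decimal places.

0.000000

l₃=5 ∉ [0,4] — triangle fails ⇒ I = 0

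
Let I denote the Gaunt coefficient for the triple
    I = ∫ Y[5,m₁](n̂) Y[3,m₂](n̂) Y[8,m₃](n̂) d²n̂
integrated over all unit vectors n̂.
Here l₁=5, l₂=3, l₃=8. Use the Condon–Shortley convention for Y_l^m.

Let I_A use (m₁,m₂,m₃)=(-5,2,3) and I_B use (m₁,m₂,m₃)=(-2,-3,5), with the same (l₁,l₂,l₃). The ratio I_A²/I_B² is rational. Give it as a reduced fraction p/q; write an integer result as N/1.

1/156

Shared (l₁,l₂,l₃)=(5,3,8): N and (l;000)² cancel in I_A²/I_B².
A: Δ = 0!·10!·6!/17! = 1/136136; Racah Σ t=0..0: t=0:+1/435456000 = 1/435456000; ⇒ 3j(5 3 8; -5 2 3)² = 1/12376, sgn -1
B: Δ = 0!·10!·6!/17! = 1/136136; Racah Σ t=0..0: t=0:+1/21772800 = 1/21772800; ⇒ 3j(5 3 8; -2 -3 5)² = 3/238, sgn -1
I_A²/I_B² = (1/12376)/(3/238) = 1/156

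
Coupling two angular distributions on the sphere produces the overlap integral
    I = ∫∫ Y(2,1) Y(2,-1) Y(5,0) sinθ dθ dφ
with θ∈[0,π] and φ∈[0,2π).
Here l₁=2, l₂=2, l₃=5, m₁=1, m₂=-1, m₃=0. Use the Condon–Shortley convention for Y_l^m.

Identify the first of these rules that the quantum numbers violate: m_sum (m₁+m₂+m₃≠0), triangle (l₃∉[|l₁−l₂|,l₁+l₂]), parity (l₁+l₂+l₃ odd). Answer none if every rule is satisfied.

m₁+m₂+m₃ = 1 − 1 + 0 = 0  ✓
triangle: |2−2|=0 ≤ l₃=5 ≤ 2+2=4  ✗
parity: l₁+l₂+l₃ = 9 is odd

triangle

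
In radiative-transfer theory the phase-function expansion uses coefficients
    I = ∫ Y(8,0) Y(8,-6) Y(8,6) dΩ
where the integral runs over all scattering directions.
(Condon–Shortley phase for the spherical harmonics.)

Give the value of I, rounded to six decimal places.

0.093155

Rules hold: Σm=0, L=24 even, 0≤8≤16.
N = 17·17·17 = 4913
Δ = 8!·8!·8!/25! = 1/236637794250
Racah Σ t=0..8: t=0:+1/65548320768000 t=1:−1/128024064000 t=2:+1/2985984000 t=3:−1/373248000 t=4:+1/191102976 t=5:−1/373248000 t=6:+1/2985984000 t=7:−1/128024064000 t=8:+1/65548320768000 = 11/20808990720
⇒ 3j(8 8 8; 0 0 0)² = 490/96577, sgn +1
Racah Σ t=0..2: t=0:+1/2341011456000 t=1:−1/128024064000 t=2:+1/83607552000 = 1/218494402560
⇒ 3j(8 8 8; 0 -6 6)² = 65/14858, sgn +1
4πI² = N·(3j₀)²·(3jₘ)² = 20825/190969
I = +1·√(0.109049/4π) = 0.09315499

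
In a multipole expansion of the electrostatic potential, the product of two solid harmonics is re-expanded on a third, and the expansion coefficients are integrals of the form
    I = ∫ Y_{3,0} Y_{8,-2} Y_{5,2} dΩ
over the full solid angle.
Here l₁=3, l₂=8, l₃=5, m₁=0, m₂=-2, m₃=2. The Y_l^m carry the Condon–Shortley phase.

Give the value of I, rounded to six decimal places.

0.205677

m-sum 0 ✓  L=16 even ✓  5≤5≤11 ✓
Π(2lᵢ+1) = 7×17×11 = 1309
triangle coeff Δ(3,8,5) = 1/136136
Σ_t [3,3]: t=3:−1/518400 = -1/518400
(3j)²=56/2431 [(3 8 5; 0 0 0)], sign=+1
Σ_t [3,3]: t=3:−1/1088640 = -1/1088640
(3j)²=300/17017 [(3 8 5; 0 -2 2)], sign=+1
⇒ 4πI² = 16800/31603
I = (+1)√(16800/31603/(4π)) = 0.20567692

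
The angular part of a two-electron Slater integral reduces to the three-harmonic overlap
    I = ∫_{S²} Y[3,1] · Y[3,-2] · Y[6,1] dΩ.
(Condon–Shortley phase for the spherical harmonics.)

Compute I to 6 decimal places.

Rules hold: Σm=0, L=12 even, 0≤6≤6.
N = 7·7·13 = 637
Δ = 0!·6!·6!/13! = 1/12012
Racah Σ t=0..0: t=0:+1/1296 = 1/1296
⇒ 3j(3 3 6; 0 0 0)² = 100/3003, sgn +1
Racah Σ t=0..0: t=0:+1/5760 = 1/5760
⇒ 3j(3 3 6; 1 -2 1)² = 5/572, sgn -1
4πI² = N·(3j₀)²·(3jₘ)² = 875/4719
I = -1·√(0.185421/4π) = -0.12147142

-0.121471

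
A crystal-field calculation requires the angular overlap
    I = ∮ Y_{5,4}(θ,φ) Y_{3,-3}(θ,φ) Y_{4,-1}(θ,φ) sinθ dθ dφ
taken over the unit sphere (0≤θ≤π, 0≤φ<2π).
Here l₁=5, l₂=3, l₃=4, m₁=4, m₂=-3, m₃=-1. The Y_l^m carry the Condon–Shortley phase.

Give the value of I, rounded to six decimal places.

-0.186208

Rules hold: Σm=0, L=12 even, 2≤4≤8.
N = 11·7·9 = 693
Δ = 4!·6!·2!/13! = 1/180180
Racah Σ t=1..3: t=1:−1/576 t=2:+1/144 t=3:−1/576 = 1/288
⇒ 3j(5 3 4; 0 0 0)² = 20/1001, sgn +1
Racah Σ t=0..0: t=0:+1/5760 = 1/5760
⇒ 3j(5 3 4; 4 -3 -1)² = 9/286, sgn -1
4πI² = N·(3j₀)²·(3jₘ)² = 810/1859
I = -1·√(0.435718/4π) = -0.18620781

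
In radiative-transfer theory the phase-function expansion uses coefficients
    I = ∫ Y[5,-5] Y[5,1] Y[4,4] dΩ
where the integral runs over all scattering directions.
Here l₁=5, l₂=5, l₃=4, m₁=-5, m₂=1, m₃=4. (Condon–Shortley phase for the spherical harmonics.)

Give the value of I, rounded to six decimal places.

Checks pass: Σm=0; 14 even; l₃=4∈[0,10].
(2·5+1)(2·5+1)(2·4+1) = 1089
Δ: 6! 4! 4! / 15! → 1/3153150
sum: t=1:−1/69120 t=2:+1/1728 t=3:−1/576 t=4:+1/1728 t=5:−1/69120 = -7/11520
3j²(5 5 4; 0 0 0) = Δ·Π!·Σ² = 2/143  (sign -1)
sum: t=6:+1/414720 = 1/414720
3j²(5 5 4; -5 1 4) = Δ·Π!·Σ² = 2/429  (sign +1)
combine: 4πI² = 1089·2/143·2/429 = 12/169
take √, sign -1: I = -0.07516962

-0.075170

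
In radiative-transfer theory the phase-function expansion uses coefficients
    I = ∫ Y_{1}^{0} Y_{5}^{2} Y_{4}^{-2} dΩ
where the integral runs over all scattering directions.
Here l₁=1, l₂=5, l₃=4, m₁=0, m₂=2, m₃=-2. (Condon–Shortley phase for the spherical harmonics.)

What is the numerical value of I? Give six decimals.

m-sum 0 ✓  L=10 even ✓  4≤4≤6 ✓
Π(2lᵢ+1) = 3×11×9 = 297
triangle coeff Δ(1,5,4) = 1/495
Σ_t [1,1]: t=1:−1/576 = -1/576
(3j)²=5/99 [(1 5 4; 0 0 0)], sign=-1
Σ_t [1,1]: t=1:−1/1440 = -1/1440
(3j)²=7/165 [(1 5 4; 0 2 -2)], sign=-1
⇒ 4πI² = 7/11
I = (+1)√(7/11/(4π)) = 0.22503380

0.225034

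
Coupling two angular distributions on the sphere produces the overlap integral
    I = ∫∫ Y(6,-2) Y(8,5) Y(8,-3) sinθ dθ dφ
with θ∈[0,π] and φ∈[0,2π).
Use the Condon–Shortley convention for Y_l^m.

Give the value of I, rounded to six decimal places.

m-sum 0 ✓  L=22 even ✓  2≤8≤14 ✓
Π(2lᵢ+1) = 13×17×17 = 3757
triangle coeff Δ(6,8,8) = 1/13742520792
Σ_t [0,6]: t=0:+1/41803776000 t=1:−1/435456000 t=2:+1/39813120 t=3:−1/18662400 t=4:+1/39813120 t=5:−1/435456000 t=6:+1/41803776000 = -11/1393459200
(3j)²=600/96577 [(6 8 8; 0 0 0)], sign=-1
Σ_t [3,6]: t=3:−1/15676416000 t=4:+1/836075520 t=5:−1/348364800 t=6:+1/1045094400 = -7/8957952000
(3j)²=343/44574 [(6 8 8; -2 5 -3)], sign=+1
⇒ 4πI² = 34300/190969
I = (-1)√(34300/190969/(4π)) = -0.11955306

-0.119553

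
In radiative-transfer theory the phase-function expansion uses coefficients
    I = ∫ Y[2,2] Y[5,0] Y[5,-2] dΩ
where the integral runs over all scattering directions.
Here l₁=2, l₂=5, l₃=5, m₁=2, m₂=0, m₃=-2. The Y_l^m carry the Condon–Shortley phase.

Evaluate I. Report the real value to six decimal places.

-0.191372

Rules hold: Σm=0, L=12 even, 3≤5≤7.
N = 5·11·11 = 605
Δ = 2!·2!·8!/13! = 1/38610
Racah Σ t=0..2: t=0:+1/2880 t=1:−1/576 t=2:+1/2880 = -1/960
⇒ 3j(2 5 5; 0 0 0)² = 10/429, sgn +1
Racah Σ t=0..0: t=0:+1/2880 = 1/2880
⇒ 3j(2 5 5; 2 0 -2)² = 14/429, sgn -1
4πI² = N·(3j₀)²·(3jₘ)² = 700/1521
I = -1·√(0.460224/4π) = -0.19137248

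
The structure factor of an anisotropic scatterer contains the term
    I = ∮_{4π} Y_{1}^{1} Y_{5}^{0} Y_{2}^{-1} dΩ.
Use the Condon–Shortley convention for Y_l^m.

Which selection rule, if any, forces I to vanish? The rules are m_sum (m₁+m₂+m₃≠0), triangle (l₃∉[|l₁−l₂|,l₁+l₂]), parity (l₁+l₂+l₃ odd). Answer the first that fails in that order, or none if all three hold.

m₁+m₂+m₃ = 1 + 0 − 1 = 0  ✓
triangle: |1−5|=4 ≤ l₃=2 ≤ 1+5=6  ✗
parity: l₁+l₂+l₃ = 8 is even

triangle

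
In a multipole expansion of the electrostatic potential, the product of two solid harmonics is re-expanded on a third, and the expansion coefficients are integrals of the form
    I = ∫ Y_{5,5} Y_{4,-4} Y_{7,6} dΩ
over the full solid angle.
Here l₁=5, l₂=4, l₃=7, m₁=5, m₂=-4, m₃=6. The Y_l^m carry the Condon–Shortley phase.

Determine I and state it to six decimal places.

m-sum = 5 − 4 + 6 = 7 ≠ 0 ⇒ I = 0

0.000000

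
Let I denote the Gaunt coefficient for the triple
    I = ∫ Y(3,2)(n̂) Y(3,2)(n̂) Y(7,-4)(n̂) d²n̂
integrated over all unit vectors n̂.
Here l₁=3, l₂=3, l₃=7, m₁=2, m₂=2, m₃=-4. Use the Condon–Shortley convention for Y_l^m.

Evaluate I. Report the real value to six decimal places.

|3−3|≤7≤3+3 violated ⇒ I = 0

0.000000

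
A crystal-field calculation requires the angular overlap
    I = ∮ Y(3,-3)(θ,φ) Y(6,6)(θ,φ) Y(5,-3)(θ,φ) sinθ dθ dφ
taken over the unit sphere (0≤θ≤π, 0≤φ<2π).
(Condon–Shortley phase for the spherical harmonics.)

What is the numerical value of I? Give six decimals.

-0.119512

m-sum 0 ✓  L=14 even ✓  3≤5≤9 ✓
Π(2lᵢ+1) = 7×13×11 = 1001
triangle coeff Δ(3,6,5) = 1/675675
Σ_t [1,3]: t=1:−1/8640 t=2:+1/2304 t=3:−1/8640 = 7/34560
(3j)²=7/429 [(3 6 5; 0 0 0)], sign=-1
Σ_t [4,4]: t=4:+1/1935360 = 1/1935360
(3j)²=1/91 [(3 6 5; -3 6 -3)], sign=+1
⇒ 4πI² = 7/39
I = (-1)√(7/39/(4π)) = -0.11951207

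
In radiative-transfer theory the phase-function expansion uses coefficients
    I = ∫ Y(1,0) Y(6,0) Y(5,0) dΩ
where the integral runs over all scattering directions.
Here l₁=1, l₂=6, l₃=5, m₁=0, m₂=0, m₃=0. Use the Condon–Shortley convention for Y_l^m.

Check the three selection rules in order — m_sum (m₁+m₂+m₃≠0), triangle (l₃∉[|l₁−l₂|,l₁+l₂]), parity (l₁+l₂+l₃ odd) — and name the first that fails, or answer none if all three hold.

none

m₁+m₂+m₃ = 0 + 0 + 0 = 0  ✓
triangle: |1−6|=5 ≤ l₃=5 ≤ 1+6=7  ✓
parity: l₁+l₂+l₃ = 12 is even  ✓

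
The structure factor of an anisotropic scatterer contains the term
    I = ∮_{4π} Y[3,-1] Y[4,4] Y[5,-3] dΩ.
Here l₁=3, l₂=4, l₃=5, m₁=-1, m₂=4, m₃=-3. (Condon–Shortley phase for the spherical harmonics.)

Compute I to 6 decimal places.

Checks pass: Σm=0; 12 even; l₃=5∈[1,7].
(2·3+1)(2·4+1)(2·5+1) = 693
Δ: 2! 4! 6! / 13! → 1/180180
sum: t=0:+1/576 t=1:−1/144 t=2:+1/576 = -1/288
3j²(3 4 5; 0 0 0) = Δ·Π!·Σ² = 20/1001  (sign +1)
sum: t=2:+1/5760 = 1/5760
3j²(3 4 5; -1 4 -3) = Δ·Π!·Σ² = 56/2145  (sign +1)
combine: 4πI² = 693·20/1001·56/2145 = 672/1859
take √, sign +1: I = 0.16960553

0.169606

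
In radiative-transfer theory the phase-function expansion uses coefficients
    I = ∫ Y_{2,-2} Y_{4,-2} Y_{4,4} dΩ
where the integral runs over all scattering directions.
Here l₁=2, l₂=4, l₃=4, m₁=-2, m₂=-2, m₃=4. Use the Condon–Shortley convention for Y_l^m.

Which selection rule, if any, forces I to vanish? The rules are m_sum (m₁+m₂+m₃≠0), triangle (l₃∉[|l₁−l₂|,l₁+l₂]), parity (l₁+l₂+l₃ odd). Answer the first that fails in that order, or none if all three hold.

none

azimuthal sum: -2 − 2 + 4 = 0  ✓
2 ≤ 4 ≤ 6 (triangle on l)  ✓
L = 2 + 4 + 4 = 10 (even)  ✓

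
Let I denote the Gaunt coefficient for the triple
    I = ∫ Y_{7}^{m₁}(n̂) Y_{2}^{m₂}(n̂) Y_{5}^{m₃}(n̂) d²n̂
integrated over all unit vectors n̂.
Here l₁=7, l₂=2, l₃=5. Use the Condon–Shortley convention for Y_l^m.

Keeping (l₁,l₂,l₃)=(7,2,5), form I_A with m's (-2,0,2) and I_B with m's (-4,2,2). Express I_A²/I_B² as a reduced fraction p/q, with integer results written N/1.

l's match ⇒ only the (l;m) 3-j factors differ between A and B.
A: triangle coeff Δ(7,2,5) = 1/15015; Σ_t [2,2]: t=2:+1/120960 = 1/120960; (3j)²=24/1001 [(7 2 5; -2 0 2)], sign=-1
B: triangle coeff Δ(7,2,5) = 1/15015; Σ_t [4,4]: t=4:+1/725760 = 1/725760; (3j)²=2/91 [(7 2 5; -4 2 2)], sign=-1
I_A²/I_B² = (24/1001)/(2/91) = 12/11

12/11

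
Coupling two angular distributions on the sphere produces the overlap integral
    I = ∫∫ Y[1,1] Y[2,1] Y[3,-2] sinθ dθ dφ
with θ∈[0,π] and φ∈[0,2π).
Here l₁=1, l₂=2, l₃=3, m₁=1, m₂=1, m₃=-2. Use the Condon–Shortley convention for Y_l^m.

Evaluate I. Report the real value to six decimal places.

0.261169

Checks pass: Σm=0; 6 even; l₃=3∈[1,3].
(2·1+1)(2·2+1)(2·3+1) = 105
Δ: 0! 2! 4! / 7! → 1/105
sum: t=0:+1/4 = 1/4
3j²(1 2 3; 0 0 0) = Δ·Π!·Σ² = 3/35  (sign -1)
sum: t=0:+1/12 = 1/12
3j²(1 2 3; 1 1 -2) = Δ·Π!·Σ² = 2/21  (sign -1)
combine: 4πI² = 105·3/35·2/21 = 6/7
take √, sign +1: I = 0.26116903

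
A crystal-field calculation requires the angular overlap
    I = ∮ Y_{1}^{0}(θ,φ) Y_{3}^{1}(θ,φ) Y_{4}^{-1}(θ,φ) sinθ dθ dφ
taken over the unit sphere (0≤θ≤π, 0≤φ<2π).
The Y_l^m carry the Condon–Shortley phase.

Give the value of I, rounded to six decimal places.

-0.238414

Checks pass: Σm=0; 8 even; l₃=4∈[2,4].
(2·1+1)(2·3+1)(2·4+1) = 189
Δ: 0! 2! 6! / 9! → 1/252
sum: t=0:+1/36 = 1/36
3j²(1 3 4; 0 0 0) = Δ·Π!·Σ² = 4/63  (sign +1)
sum: t=0:+1/48 = 1/48
3j²(1 3 4; 0 1 -1) = Δ·Π!·Σ² = 5/84  (sign -1)
combine: 4πI² = 189·4/63·5/84 = 5/7
take √, sign -1: I = -0.23841361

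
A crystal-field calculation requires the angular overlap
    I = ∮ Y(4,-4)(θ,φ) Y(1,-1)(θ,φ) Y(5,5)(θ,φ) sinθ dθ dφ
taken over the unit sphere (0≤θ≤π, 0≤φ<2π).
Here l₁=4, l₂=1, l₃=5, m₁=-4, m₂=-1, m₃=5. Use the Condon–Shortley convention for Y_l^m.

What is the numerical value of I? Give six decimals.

Rules hold: Σm=0, L=10 even, 3≤5≤5.
N = 9·3·11 = 297
Δ = 0!·8!·2!/11! = 1/495
Racah Σ t=0..0: t=0:+1/576 = 1/576
⇒ 3j(4 1 5; 0 0 0)² = 5/99, sgn -1
Racah Σ t=0..0: t=0:+1/80640 = 1/80640
⇒ 3j(4 1 5; -4 -1 5)² = 1/11, sgn +1
4πI² = N·(3j₀)²·(3jₘ)² = 15/11
I = -1·√(1.36364/4π) = -0.32941575

-0.329416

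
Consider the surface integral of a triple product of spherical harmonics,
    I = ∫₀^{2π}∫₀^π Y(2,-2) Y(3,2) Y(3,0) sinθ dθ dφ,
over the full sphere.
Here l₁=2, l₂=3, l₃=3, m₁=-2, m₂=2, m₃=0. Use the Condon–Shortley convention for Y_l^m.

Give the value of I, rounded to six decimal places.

-0.188063

m-sum 0 ✓  L=8 even ✓  1≤3≤5 ✓
Π(2lᵢ+1) = 5×7×7 = 245
triangle coeff Δ(2,3,3) = 1/3780
Σ_t [0,2]: t=0:+1/24 t=1:−1/4 t=2:+1/24 = -1/6
(3j)²=4/105 [(2 3 3; 0 0 0)], sign=+1
Σ_t [2,2]: t=2:+1/24 = 1/24
(3j)²=1/21 [(2 3 3; -2 2 0)], sign=-1
⇒ 4πI² = 4/9
I = (-1)√(4/9/(4π)) = -0.18806319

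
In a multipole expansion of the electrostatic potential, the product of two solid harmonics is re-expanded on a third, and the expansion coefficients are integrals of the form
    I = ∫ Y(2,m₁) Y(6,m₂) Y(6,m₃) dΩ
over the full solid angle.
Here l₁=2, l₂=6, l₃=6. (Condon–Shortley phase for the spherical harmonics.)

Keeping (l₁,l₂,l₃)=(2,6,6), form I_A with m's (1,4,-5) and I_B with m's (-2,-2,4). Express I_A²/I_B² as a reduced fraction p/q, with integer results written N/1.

33/20

l's match ⇒ only the (l;m) 3-j factors differ between A and B.
A: triangle coeff Δ(2,6,6) = 1/90090; Σ_t [0,1]: t=0:+1/7257600 t=1:−1/725760 = -1/806400; (3j)²=27/910 [(2 6 6; 1 4 -5)], sign=+1
B: triangle coeff Δ(2,6,6) = 1/90090; Σ_t [2,2]: t=2:+1/322560 = 1/322560; (3j)²=18/1001 [(2 6 6; -2 -2 4)], sign=+1
I_A²/I_B² = (27/910)/(18/1001) = 33/20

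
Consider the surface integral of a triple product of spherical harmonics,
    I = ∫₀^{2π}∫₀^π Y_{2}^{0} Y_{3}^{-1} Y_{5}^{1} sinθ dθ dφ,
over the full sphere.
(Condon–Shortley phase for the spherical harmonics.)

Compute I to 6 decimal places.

Checks pass: Σm=0; 10 even; l₃=5∈[1,5].
(2·2+1)(2·3+1)(2·5+1) = 385
Δ: 0! 4! 6! / 11! → 1/2310
sum: t=0:+1/144 = 1/144
3j²(2 3 5; 0 0 0) = Δ·Π!·Σ² = 10/231  (sign -1)
sum: t=0:+1/192 = 1/192
3j²(2 3 5; 0 -1 1) = Δ·Π!·Σ² = 3/77  (sign +1)
combine: 4πI² = 385·10/231·3/77 = 50/77
take √, sign -1: I = -0.22731846

-0.227318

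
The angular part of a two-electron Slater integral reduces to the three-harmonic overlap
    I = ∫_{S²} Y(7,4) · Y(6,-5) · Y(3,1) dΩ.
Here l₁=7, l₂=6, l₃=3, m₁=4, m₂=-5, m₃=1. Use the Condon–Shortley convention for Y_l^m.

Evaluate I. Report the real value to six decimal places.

-0.173403

m-sum 0 ✓  L=16 even ✓  1≤3≤13 ✓
Π(2lᵢ+1) = 15×13×7 = 1365
triangle coeff Δ(7,6,3) = 1/2042040
Σ_t [4,6]: t=4:+1/207360 t=5:−1/57600 t=6:+1/207360 = -1/129600
(3j)²=168/12155 [(7 6 3; 0 0 0)], sign=+1
Σ_t [0,1]: t=0:+1/21772800 t=1:−1/2903040 = -13/43545600
(3j)²=143/7140 [(7 6 3; 4 -5 1)], sign=-1
⇒ 4πI² = 546/1445
I = (-1)√(546/1445/(4π)) = -0.17340334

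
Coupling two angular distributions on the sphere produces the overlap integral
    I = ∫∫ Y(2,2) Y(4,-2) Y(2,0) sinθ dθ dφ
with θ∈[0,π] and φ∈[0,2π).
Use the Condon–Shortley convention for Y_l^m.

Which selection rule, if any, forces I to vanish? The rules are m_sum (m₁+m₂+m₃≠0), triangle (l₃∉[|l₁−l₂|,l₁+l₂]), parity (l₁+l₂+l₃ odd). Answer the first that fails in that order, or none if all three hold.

azimuthal sum: 2 − 2 + 0 = 0  ✓
2 ≤ 2 ≤ 6 (triangle on l)  ✓
L = 2 + 4 + 2 = 8 (even)  ✓

none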